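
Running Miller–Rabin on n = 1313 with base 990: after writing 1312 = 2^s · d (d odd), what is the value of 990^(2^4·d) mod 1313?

n − 1 = 1312 = 2^5 · 41, so s = 5 and d = 41.
x_0 = 990^41 mod 1313 = 1098.
x_1 = 1098^2 mod 1313 = 270.
x_2 = 270^2 mod 1313 = 685.
x_3 = 685^2 mod 1313 = 484.
x_4 = 484^2 mod 1313 = 542.

542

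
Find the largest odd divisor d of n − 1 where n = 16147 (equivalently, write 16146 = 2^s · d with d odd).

8073

Halving: 16146 → 8073; 8073 is odd.
So 16146 = 2^1 · 8073.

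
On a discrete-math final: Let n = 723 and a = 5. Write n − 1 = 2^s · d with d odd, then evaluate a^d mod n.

n − 1 = 722 = 2^1 · 361, so s = 1 and d = 361.
Repeated squaring mod 723: 5^1 ≡ 5, 5^2 ≡ 25, 5^4 ≡ 625, 5^8 ≡ 205, 5^16 ≡ 91, 5^32 ≡ 328, 5^64 ≡ 580, 5^128 ≡ 205, 5^256 ≡ 91.
361 = 256 + 64 + 32 + 8 + 1, so 5^361 ≡ 91·580·328·205·5 ≡ 5 (mod 723).

5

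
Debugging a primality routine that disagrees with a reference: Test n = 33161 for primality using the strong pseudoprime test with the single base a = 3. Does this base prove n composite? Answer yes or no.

n − 1 = 33160 = 2^3 · 4145, so s = 3 and d = 4145.
By repeated squaring, 3^4145 ≡ 13811 (mod 33161).
x_0 = 3^4145 mod 33161 = 13811.
x_0 is neither 1 nor 33160, so continue squaring.
x_1 = 13811^2 mod 33161 = 1649.
x_2 = 1649^2 mod 33161 = 33160.
x_2 ≡ −1, so 3 is not a witness.

no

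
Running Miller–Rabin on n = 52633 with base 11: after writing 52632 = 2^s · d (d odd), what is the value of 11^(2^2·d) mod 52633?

n − 1 = 52632 = 2^3 · 6579, so s = 3 and d = 6579.
x_0 = 11^6579 mod 52633 = 15758.
x_1 = 15758^2 mod 52633 = 44703.
x_2 = 44703^2 mod 52633 = 41098.

41098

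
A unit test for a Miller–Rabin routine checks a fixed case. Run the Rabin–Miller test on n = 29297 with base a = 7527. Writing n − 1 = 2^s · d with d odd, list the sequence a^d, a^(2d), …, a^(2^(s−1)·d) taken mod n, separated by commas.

6687, 8747, 15542, 29296

n − 1 = 29296 = 2^4 · 1831, so s = 4 and d = 1831.
x_0 = 7527^1831 mod 29297 = 6687.
x_1 = 6687^2 mod 29297 = 8747.
x_2 = 8747^2 mod 29297 = 15542.
x_3 = 15542^2 mod 29297 = 29296.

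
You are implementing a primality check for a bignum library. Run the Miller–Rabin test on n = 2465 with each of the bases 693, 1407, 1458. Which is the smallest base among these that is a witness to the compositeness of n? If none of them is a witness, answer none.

none

n − 1 = 2464 = 2^5 · 77, so s = 5 and d = 77.
Base 693: x_0 = 693^77 mod 2465 = 1288. x_0 is neither 1 nor 2464, so continue squaring. x_1 = 1288^2 mod 2465 = 2464. x_1 ≡ −1, so 693 is not a witness.
Base 1407: x_0 = 1407^77 mod 2465 = 302. x_0 is neither 1 nor 2464, so continue squaring. x_1 = 302^2 mod 2465 = 2464. x_1 ≡ −1, so 1407 is not a witness.
Base 1458: x_0 = 1458^77 mod 2465 = 1288. x_0 is neither 1 nor 2464, so continue squaring. x_1 = 1288^2 mod 2465 = 2464. x_1 ≡ −1, so 1458 is not a witness.
No listed base is a witness for 2465.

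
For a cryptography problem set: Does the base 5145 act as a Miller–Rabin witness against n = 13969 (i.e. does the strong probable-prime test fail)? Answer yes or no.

no

n − 1 = 13968 = 2^4 · 873, so s = 4 and d = 873.
x_0 = 5145^873 mod 13969 = 9954.
x_0 is neither 1 nor 13968, so continue squaring.
x_1 = 9954^2 mod 13969 = 13968.
x_1 ≡ −1, so 5145 is not a witness.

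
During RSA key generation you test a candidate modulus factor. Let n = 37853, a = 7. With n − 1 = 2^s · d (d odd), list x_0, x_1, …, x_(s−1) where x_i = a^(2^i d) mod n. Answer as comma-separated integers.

n − 1 = 37852 = 2^2 · 9463, so s = 2 and d = 9463.
x_0 = 7^9463 mod 37853 = 37852.
x_1 = 37852^2 mod 37853 = 1.

37852, 1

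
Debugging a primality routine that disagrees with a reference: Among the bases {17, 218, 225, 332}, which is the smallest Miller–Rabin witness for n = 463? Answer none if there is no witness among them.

n − 1 = 462 = 2^1 · 231, so s = 1 and d = 231.
Base 17: x_0 = 17^231 mod 463 = 1. x_0 = 1, so 17 is not a witness.
Base 218: x_0 = 218^231 mod 463 = 1. x_0 = 1, so 218 is not a witness.
Base 225: x_0 = 225^231 mod 463 = 1. x_0 = 1, so 225 is not a witness.
Base 332: x_0 = 332^231 mod 463 = 462. x_0 = 462 ≡ −1, so 332 is not a witness.
No listed base is a witness for 463.

none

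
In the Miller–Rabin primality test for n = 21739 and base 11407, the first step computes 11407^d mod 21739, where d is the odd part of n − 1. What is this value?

1

n − 1 = 21738 = 2^1 · 10869, so s = 1 and d = 10869.
Repeated squaring mod 21739: 11407^1 ≡ 11407, 11407^2 ≡ 11734, 11407^4 ≡ 13669, 11407^8 ≡ 16595, 11407^16 ≡ 4373, 11407^32 ≡ 14548, 11407^64 ≡ 15139, 11407^128 ≡ 16783, 11407^256 ≡ 18605, 11407^512 ≡ 17667, 11407^1024 ≡ 16066, 11407^2048 ≡ 9209, 11407^4096 ≡ 1842, 11407^8192 ≡ 1680.
10869 = 8192 + 2048 + 512 + 64 + 32 + 16 + 4 + 1, so 11407^10869 ≡ 1680·9209·17667·15139·14548·4373·13669·11407 ≡ 1 (mod 21739).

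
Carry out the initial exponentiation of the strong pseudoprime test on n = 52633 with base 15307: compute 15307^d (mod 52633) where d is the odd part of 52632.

n − 1 = 52632 = 2^3 · 6579, so s = 3 and d = 6579.
15307^6579 mod 52633 = 33991.

33991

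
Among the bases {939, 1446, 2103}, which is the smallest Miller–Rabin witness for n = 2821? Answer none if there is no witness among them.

none

n − 1 = 2820 = 2^2 · 705, so s = 2 and d = 705.
Base 939: x_0 = 939^705 mod 2821 = 1. x_0 = 1, so 939 is not a witness.
Base 1446: x_0 = 1446^705 mod 2821 = 1. x_0 = 1, so 1446 is not a witness.
Base 2103: x_0 = 2103^705 mod 2821 = 2820. x_0 = 2820 ≡ −1, so 2103 is not a witness.
No listed base is a witness for 2821.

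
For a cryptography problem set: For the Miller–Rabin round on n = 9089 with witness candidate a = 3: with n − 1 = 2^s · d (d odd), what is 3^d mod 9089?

1650

n − 1 = 9088 = 2^7 · 71, so s = 7 and d = 71.
Repeated squaring mod 9089: 3^1 ≡ 3, 3^2 ≡ 9, 3^4 ≡ 81, 3^8 ≡ 6561, 3^16 ≡ 1217, 3^32 ≡ 8671, 3^64 ≡ 2033.
71 = 64 + 4 + 2 + 1, so 3^71 ≡ 2033·81·9·3 ≡ 1650 (mod 9089).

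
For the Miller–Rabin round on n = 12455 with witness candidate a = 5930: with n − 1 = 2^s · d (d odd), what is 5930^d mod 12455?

690

n − 1 = 12454 = 2^1 · 6227, so s = 1 and d = 6227.
5930^6227 mod 12455 = 690.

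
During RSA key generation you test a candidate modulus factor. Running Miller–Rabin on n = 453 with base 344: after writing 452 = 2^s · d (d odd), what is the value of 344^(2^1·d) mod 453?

193

n − 1 = 452 = 2^2 · 113, so s = 2 and d = 113.
x_0 = 344^113 mod 453 = 209.
x_1 = 209^2 mod 453 = 193.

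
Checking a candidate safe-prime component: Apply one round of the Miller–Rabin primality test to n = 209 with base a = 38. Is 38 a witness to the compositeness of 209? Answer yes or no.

yes

n − 1 = 208 = 2^4 · 13, so s = 4 and d = 13.
x_0 = 38^13 mod 209 = 114.
x_0 is neither 1 nor 208, so continue squaring.
x_1 = 114^2 mod 209 = 38.
x_2 = 38^2 mod 209 = 190.
x_3 = 190^2 mod 209 = 152.
Reached i = s−1 = 3 without hitting −1: 38 is a Miller–Rabin witness and 209 is composite.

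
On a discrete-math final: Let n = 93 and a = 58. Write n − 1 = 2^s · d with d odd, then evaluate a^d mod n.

91

n − 1 = 92 = 2^2 · 23, so s = 2 and d = 23.
58^23 mod 93 = 91.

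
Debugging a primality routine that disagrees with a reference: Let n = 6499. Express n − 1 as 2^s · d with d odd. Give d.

3249

Halving: 6498 → 3249; 3249 is odd.
So 6498 = 2^1 · 3249.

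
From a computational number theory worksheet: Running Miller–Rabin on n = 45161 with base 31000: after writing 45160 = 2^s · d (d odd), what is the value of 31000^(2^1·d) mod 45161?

1

n − 1 = 45160 = 2^3 · 5645, so s = 3 and d = 5645.
x_0 = 31000^5645 mod 45161 = 1.
x_1 = 1^2 mod 45161 = 1.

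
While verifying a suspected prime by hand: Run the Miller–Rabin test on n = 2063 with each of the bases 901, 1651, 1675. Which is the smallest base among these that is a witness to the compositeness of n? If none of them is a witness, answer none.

n − 1 = 2062 = 2^1 · 1031, so s = 1 and d = 1031.
Base 901: x_0 = 901^1031 mod 2063 = 2062. x_0 = 2062 ≡ −1, so 901 is not a witness.
Base 1651: x_0 = 1651^1031 mod 2063 = 2062. x_0 = 2062 ≡ −1, so 1651 is not a witness.
Base 1675: x_0 = 1675^1031 mod 2063 = 1. x_0 = 1, so 1675 is not a witness.
No listed base is a witness for 2063.

none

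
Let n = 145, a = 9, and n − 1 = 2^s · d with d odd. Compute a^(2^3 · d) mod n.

81

n − 1 = 144 = 2^4 · 9, so s = 4 and d = 9.
x_0 = 9^9 mod 145 = 64.
x_1 = 64^2 mod 145 = 36.
x_2 = 36^2 mod 145 = 136.
x_3 = 136^2 mod 145 = 81.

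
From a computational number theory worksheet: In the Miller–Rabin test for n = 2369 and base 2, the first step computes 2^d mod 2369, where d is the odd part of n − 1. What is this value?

1810

n − 1 = 2368 = 2^6 · 37, so s = 6 and d = 37.
Repeated squaring mod 2369: 2^1 ≡ 2, 2^2 ≡ 4, 2^4 ≡ 16, 2^8 ≡ 256, 2^16 ≡ 1573, 2^32 ≡ 1093.
37 = 32 + 4 + 1, so 2^37 ≡ 1093·16·2 ≡ 1810 (mod 2369).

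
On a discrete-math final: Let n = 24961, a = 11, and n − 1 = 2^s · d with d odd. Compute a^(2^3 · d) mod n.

19586

n − 1 = 24960 = 2^7 · 195, so s = 7 and d = 195.
x_0 = 11^195 mod 24961 = 17239.
x_1 = 17239^2 mod 24961 = 22416.
x_2 = 22416^2 mod 24961 = 12126.
x_3 = 12126^2 mod 24961 = 19586.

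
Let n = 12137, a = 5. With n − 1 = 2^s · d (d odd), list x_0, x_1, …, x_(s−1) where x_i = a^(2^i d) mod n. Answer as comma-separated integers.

n − 1 = 12136 = 2^3 · 1517, so s = 3 and d = 1517.
x_0 = 5^1517 mod 12137 = 2619.
x_1 = 2619^2 mod 12137 = 1756.
x_2 = 1756^2 mod 12137 = 738.

2619, 1756, 738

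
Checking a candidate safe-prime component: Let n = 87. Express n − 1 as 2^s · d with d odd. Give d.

43

Halving: 86 → 43; 43 is odd.
So 86 = 2^1 · 43.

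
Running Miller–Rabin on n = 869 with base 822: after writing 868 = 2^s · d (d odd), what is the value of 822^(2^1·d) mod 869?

n − 1 = 868 = 2^2 · 217, so s = 2 and d = 217.
By repeated squaring, 822^217 ≡ 761 (mod 869).
x_0 = 761.
x_1 = 761^2 mod 869 = 367.

367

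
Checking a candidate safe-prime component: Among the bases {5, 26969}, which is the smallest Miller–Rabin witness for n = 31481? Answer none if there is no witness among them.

n − 1 = 31480 = 2^3 · 3935, so s = 3 and d = 3935.
Base 5: x_0 = 5^3935 mod 31481 = 1. x_0 = 1, so 5 is not a witness.
Base 26969: x_0 = 26969^3935 mod 31481 = 1. x_0 = 1, so 26969 is not a witness.
No listed base is a witness for 31481.

none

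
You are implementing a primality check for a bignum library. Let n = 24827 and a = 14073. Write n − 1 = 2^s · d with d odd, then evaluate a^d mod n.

n − 1 = 24826 = 2^1 · 12413, so s = 1 and d = 12413.
14073^12413 mod 24827 = 8754.

8754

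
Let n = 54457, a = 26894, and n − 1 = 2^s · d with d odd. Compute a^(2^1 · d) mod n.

n − 1 = 54456 = 2^3 · 6807, so s = 3 and d = 6807.
x_0 = 26894^6807 mod 54457 = 19356.
x_1 = 19356^2 mod 54457 = 45033.

45033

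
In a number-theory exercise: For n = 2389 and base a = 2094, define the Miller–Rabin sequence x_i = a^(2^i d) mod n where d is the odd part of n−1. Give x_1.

n − 1 = 2388 = 2^2 · 597, so s = 2 and d = 597.
By repeated squaring, 2094^597 ≡ 1 (mod 2389).
x_0 = 1.
x_1 = 1^2 mod 2389 = 1.

1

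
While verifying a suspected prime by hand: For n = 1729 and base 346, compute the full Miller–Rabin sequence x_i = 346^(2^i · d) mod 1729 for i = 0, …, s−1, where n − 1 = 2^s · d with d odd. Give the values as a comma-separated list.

1084, 1065, 1, 1, 1, 1

n − 1 = 1728 = 2^6 · 27, so s = 6 and d = 27.
x_0 = 346^27 mod 1729 = 1084.
x_1 = 1084^2 mod 1729 = 1065.
x_2 = 1065^2 mod 1729 = 1.
x_3 = 1^2 mod 1729 = 1.
x_4 = 1^2 mod 1729 = 1.
x_5 = 1^2 mod 1729 = 1.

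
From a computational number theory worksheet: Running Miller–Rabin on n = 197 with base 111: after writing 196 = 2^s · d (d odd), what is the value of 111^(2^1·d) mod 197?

196

n − 1 = 196 = 2^2 · 49, so s = 2 and d = 49.
x_0 = 111^49 mod 197 = 183.
x_1 = 183^2 mod 197 = 196.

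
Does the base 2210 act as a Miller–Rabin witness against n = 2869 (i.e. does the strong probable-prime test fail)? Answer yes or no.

n − 1 = 2868 = 2^2 · 717, so s = 2 and d = 717.
x_0 = 2210^717 mod 2869 = 1037.
x_0 is neither 1 nor 2868, so continue squaring.
x_1 = 1037^2 mod 2869 = 2363.
Reached i = s−1 = 1 without hitting −1: 2210 is a Miller–Rabin witness and 2869 is composite.

yes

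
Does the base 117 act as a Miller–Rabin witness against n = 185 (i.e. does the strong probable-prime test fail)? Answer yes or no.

no

n − 1 = 184 = 2^3 · 23, so s = 3 and d = 23.
x_0 = 117^23 mod 185 = 68.
x_0 is neither 1 nor 184, so continue squaring.
x_1 = 68^2 mod 185 = 184.
x_1 ≡ −1, so 117 is not a witness.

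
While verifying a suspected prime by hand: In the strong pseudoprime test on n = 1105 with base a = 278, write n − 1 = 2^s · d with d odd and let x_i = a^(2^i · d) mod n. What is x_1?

389

n − 1 = 1104 = 2^4 · 69, so s = 4 and d = 69.
x_0 = 278^69 mod 1105 = 993.
x_1 = 993^2 mod 1105 = 389.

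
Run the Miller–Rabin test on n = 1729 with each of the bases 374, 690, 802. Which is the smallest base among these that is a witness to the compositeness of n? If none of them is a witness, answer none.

none

n − 1 = 1728 = 2^6 · 27, so s = 6 and d = 27.
Base 374: x_0 = 374^27 mod 1729 = 1728. x_0 = 1728 ≡ −1, so 374 is not a witness.
Base 690: x_0 = 690^27 mod 1729 = 1. x_0 = 1, so 690 is not a witness.
Base 802: x_0 = 802^27 mod 1729 = 1. x_0 = 1, so 802 is not a witness.
No listed base is a witness for 1729.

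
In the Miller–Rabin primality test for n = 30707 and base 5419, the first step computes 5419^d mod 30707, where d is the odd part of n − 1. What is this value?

1

n − 1 = 30706 = 2^1 · 15353, so s = 1 and d = 15353.
By repeated squaring, 5419^15353 ≡ 1 (mod 30707).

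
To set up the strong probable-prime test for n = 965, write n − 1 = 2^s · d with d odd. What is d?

241

Halving: 964 → 482 → 241; 241 is odd.
So 964 = 2^2 · 241.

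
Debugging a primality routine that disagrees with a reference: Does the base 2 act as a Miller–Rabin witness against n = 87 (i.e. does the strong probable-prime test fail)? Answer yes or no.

yes

n − 1 = 86 = 2^1 · 43, so s = 1 and d = 43.
x_0 = 2^43 mod 87 = 56.
x_0 ∉ {1, 86} and s = 1, so 2 is a Miller–Rabin witness and 87 is composite.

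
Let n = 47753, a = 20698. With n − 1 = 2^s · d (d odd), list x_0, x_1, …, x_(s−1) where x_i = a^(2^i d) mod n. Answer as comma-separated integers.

n − 1 = 47752 = 2^3 · 5969, so s = 3 and d = 5969.
x_0 = 20698^5969 mod 47753 = 8628.
x_1 = 8628^2 mod 47753 = 43210.
x_2 = 43210^2 mod 47753 = 9553.

8628, 43210, 9553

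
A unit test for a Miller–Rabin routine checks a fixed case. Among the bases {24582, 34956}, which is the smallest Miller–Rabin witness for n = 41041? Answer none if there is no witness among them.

n − 1 = 41040 = 2^4 · 2565, so s = 4 and d = 2565.
Base 24582: x_0 = 24582^2565 mod 41041 = 41040. x_0 = 41040 ≡ −1, so 24582 is not a witness.
Base 34956: x_0 = 34956^2565 mod 41041 = 28755. x_0 is neither 1 nor 41040, so continue squaring. x_1 = 28755^2 mod 41041 = 38039. x_2 = 38039^2 mod 41041 = 24025. x_3 = 24025^2 mod 41041 = 1. x_3 = 1 but x_2 ≠ ±1, a nontrivial square root of 1 — 34956 is a witness and 41041 is composite.
The smallest witness among the given bases is 34956.

34956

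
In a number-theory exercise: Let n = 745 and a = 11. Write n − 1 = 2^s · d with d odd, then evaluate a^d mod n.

521

n − 1 = 744 = 2^3 · 93, so s = 3 and d = 93.
11^93 mod 745 = 521.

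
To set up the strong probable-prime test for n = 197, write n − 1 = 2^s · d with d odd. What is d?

49

Halving: 196 → 98 → 49; 49 is odd.
So 196 = 2^2 · 49.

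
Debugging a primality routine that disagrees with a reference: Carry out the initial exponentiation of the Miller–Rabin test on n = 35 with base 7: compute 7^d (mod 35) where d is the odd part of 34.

n − 1 = 34 = 2^1 · 17, so s = 1 and d = 17.
Repeated squaring mod 35: 7^1 ≡ 7, 7^2 ≡ 14, 7^4 ≡ 21, 7^8 ≡ 21, 7^16 ≡ 21.
17 = 16 + 1, so 7^17 ≡ 21·7 ≡ 7 (mod 35).

7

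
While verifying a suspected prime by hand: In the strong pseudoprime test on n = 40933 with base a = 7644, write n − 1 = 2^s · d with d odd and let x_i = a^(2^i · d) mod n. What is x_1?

1

n − 1 = 40932 = 2^2 · 10233, so s = 2 and d = 10233.
Repeated squaring mod 40933: 7644^1 ≡ 7644, 7644^2 ≡ 19345, 7644^4 ≡ 19539, 7644^8 ≡ 31363, 7644^16 ≡ 17779, 7644^32 ≡ 8215, 7644^64 ≡ 28641, 7644^128 ≡ 9561, 7644^256 ≡ 9332, 7644^512 ≡ 21733, 7644^1024 ≡ 38335, 7644^2048 ≡ 36592, 7644^4096 ≡ 15101, 7644^8192 ≡ 2458.
10233 = 8192 + 1024 + 512 + 256 + 128 + 64 + 32 + 16 + 8 + 1, so 7644^10233 ≡ 2458·38335·21733·9332·9561·28641·8215·17779·31363·7644 ≡ 40932 (mod 40933).
x_0 = 40932.
x_1 = 40932^2 mod 40933 = 1.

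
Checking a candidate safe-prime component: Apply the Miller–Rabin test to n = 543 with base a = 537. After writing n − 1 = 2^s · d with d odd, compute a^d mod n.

n − 1 = 542 = 2^1 · 271, so s = 1 and d = 271.
By repeated squaring, 537^271 ≡ 6 (mod 543).

6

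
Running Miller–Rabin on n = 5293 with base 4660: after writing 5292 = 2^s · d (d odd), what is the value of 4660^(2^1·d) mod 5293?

n − 1 = 5292 = 2^2 · 1323, so s = 2 and d = 1323.
x_0 = 4660^1323 mod 5293 = 4423.
x_1 = 4423^2 mod 5293 = 1.

1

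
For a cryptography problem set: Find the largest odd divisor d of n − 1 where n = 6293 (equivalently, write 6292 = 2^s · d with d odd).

Halving: 6292 → 3146 → 1573; 1573 is odd.
So 6292 = 2^2 · 1573.

1573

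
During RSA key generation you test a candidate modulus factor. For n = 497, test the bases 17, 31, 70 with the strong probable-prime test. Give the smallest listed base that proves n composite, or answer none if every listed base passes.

17

n − 1 = 496 = 2^4 · 31, so s = 4 and d = 31.
Base 17: x_0 = 17^31 mod 497 = 17. x_0 is neither 1 nor 496, so continue squaring. x_1 = 17^2 mod 497 = 289. x_2 = 289^2 mod 497 = 25. x_3 = 25^2 mod 497 = 128. Reached i = s−1 = 3 without hitting −1: 17 is a Miller–Rabin witness and 497 is composite.
Base 31: x_0 = 31^31 mod 497 = 423. x_0 is neither 1 nor 496, so continue squaring. x_1 = 423^2 mod 497 = 9. x_2 = 9^2 mod 497 = 81. x_3 = 81^2 mod 497 = 100. Reached i = s−1 = 3 without hitting −1: 31 is a Miller–Rabin witness and 497 is composite.
Base 70: x_0 = 70^31 mod 497 = 70. x_0 is neither 1 nor 496, so continue squaring. x_1 = 70^2 mod 497 = 427. x_2 = 427^2 mod 497 = 427. x_3 = 427^2 mod 497 = 427. Reached i = s−1 = 3 without hitting −1: 70 is a Miller–Rabin witness and 497 is composite.
The smallest witness among the given bases is 17.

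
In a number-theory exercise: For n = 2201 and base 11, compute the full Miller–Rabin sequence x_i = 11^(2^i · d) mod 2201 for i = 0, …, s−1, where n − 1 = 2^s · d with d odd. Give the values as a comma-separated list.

n − 1 = 2200 = 2^3 · 275, so s = 3 and d = 275.
x_0 = 11^275 mod 2201 = 1525.
x_1 = 1525^2 mod 2201 = 1369.
x_2 = 1369^2 mod 2201 = 1110.

1525, 1369, 1110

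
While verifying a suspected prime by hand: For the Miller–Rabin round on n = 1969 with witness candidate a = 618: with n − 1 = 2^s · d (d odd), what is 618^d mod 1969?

1603

n − 1 = 1968 = 2^4 · 123, so s = 4 and d = 123.
Repeated squaring mod 1969: 618^1 ≡ 618, 618^2 ≡ 1907, 618^4 ≡ 1875, 618^8 ≡ 960, 618^16 ≡ 108, 618^32 ≡ 1819, 618^64 ≡ 841.
123 = 64 + 32 + 16 + 8 + 2 + 1, so 618^123 ≡ 841·1819·108·960·1907·618 ≡ 1603 (mod 1969).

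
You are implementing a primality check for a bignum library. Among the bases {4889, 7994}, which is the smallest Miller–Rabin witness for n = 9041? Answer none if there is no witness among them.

none

n − 1 = 9040 = 2^4 · 565, so s = 4 and d = 565.
Base 4889: x_0 = 4889^565 mod 9041 = 6757. x_0 is neither 1 nor 9040, so continue squaring. x_1 = 6757^2 mod 9041 = 9040. x_1 ≡ −1, so 4889 is not a witness.
Base 7994: x_0 = 7994^565 mod 9041 = 1. x_0 = 1, so 7994 is not a witness.
No listed base is a witness for 9041.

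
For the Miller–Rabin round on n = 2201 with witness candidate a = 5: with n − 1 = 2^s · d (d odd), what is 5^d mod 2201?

924

n − 1 = 2200 = 2^3 · 275, so s = 3 and d = 275.
Repeated squaring mod 2201: 5^1 ≡ 5, 5^2 ≡ 25, 5^4 ≡ 625, 5^8 ≡ 1048, 5^16 ≡ 5, 5^32 ≡ 25, 5^64 ≡ 625, 5^128 ≡ 1048, 5^256 ≡ 5.
275 = 256 + 16 + 2 + 1, so 5^275 ≡ 5·5·25·5 ≡ 924 (mod 2201).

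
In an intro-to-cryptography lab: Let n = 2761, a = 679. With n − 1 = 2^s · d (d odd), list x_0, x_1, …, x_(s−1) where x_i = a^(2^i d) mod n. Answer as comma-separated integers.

10, 100, 1717

n − 1 = 2760 = 2^3 · 345, so s = 3 and d = 345.
x_0 = 679^345 mod 2761 = 10.
x_1 = 10^2 mod 2761 = 100.
x_2 = 100^2 mod 2761 = 1717.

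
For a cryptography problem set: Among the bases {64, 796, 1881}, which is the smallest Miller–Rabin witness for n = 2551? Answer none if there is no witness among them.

none

n − 1 = 2550 = 2^1 · 1275, so s = 1 and d = 1275.
Base 64: x_0 = 64^1275 mod 2551 = 1. x_0 = 1, so 64 is not a witness.
Base 796: x_0 = 796^1275 mod 2551 = 1. x_0 = 1, so 796 is not a witness.
Base 1881: x_0 = 1881^1275 mod 2551 = 2550. x_0 = 2550 ≡ −1, so 1881 is not a witness.
No listed base is a witness for 2551.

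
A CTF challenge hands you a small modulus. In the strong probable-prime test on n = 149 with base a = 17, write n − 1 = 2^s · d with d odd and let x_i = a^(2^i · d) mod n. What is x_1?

1

n − 1 = 148 = 2^2 · 37, so s = 2 and d = 37.
Repeated squaring mod 149: 17^1 ≡ 17, 17^2 ≡ 140, 17^4 ≡ 81, 17^8 ≡ 5, 17^16 ≡ 25, 17^32 ≡ 29.
37 = 32 + 4 + 1, so 17^37 ≡ 29·81·17 ≡ 1 (mod 149).
x_0 = 1.
x_1 = 1^2 mod 149 = 1.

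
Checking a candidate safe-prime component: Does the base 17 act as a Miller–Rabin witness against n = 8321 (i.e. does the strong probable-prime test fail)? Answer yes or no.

yes

n − 1 = 8320 = 2^7 · 65, so s = 7 and d = 65.
By repeated squaring, 17^65 ≡ 7366 (mod 8321).
x_0 = 17^65 mod 8321 = 7366.
x_0 is neither 1 nor 8320, so continue squaring.
x_1 = 7366^2 mod 8321 = 5036.
x_2 = 5036^2 mod 8321 = 7209.
x_3 = 7209^2 mod 8321 = 5036.
x_4 = 5036^2 mod 8321 = 7209.
x_5 = 7209^2 mod 8321 = 5036.
x_6 = 5036^2 mod 8321 = 7209.
Reached i = s−1 = 6 without hitting −1: 17 is a Miller–Rabin witness and 8321 is composite.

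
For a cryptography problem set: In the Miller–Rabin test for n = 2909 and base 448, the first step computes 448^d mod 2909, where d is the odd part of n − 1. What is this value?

n − 1 = 2908 = 2^2 · 727, so s = 2 and d = 727.
448^727 mod 2909 = 2908.

2908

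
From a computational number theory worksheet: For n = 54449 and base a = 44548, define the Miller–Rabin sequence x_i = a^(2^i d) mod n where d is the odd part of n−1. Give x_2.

n − 1 = 54448 = 2^4 · 3403, so s = 4 and d = 3403.
Repeated squaring mod 54449: 44548^1 ≡ 44548, 44548^2 ≡ 21601, 44548^4 ≡ 29720, 44548^8 ≡ 6722, 44548^16 ≡ 47063, 44548^32 ≡ 49547, 44548^64 ≡ 17595, 44548^128 ≡ 41460, 44548^256 ≡ 31119, 44548^512 ≡ 16696, 44548^1024 ≡ 31985, 44548^2048 ≡ 52413.
3403 = 2048 + 1024 + 256 + 64 + 8 + 2 + 1, so 44548^3403 ≡ 52413·31985·31119·17595·6722·21601·44548 ≡ 12256 (mod 54449).
x_0 = 12256.
x_1 = 12256^2 mod 54449 = 39194.
x_2 = 39194^2 mod 54449 = 54448.

54448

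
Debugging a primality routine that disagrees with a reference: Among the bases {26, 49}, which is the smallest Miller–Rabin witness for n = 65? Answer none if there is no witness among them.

26

n − 1 = 64 = 2^6 · 1, so s = 6 and d = 1.
Base 26: x_0 = 26^1 mod 65 = 26. x_0 is neither 1 nor 64, so continue squaring. x_1 = 26^2 mod 65 = 26. x_2 = 26^2 mod 65 = 26. x_3 = 26^2 mod 65 = 26. x_4 = 26^2 mod 65 = 26. x_5 = 26^2 mod 65 = 26. Reached i = s−1 = 5 without hitting −1: 26 is a Miller–Rabin witness and 65 is composite.
Base 49: x_0 = 49^1 mod 65 = 49. x_0 is neither 1 nor 64, so continue squaring. x_1 = 49^2 mod 65 = 61. x_2 = 61^2 mod 65 = 16. x_3 = 16^2 mod 65 = 61. x_4 = 61^2 mod 65 = 16. x_5 = 16^2 mod 65 = 61. Reached i = s−1 = 5 without hitting −1: 49 is a Miller–Rabin witness and 65 is composite.
The smallest witness among the given bases is 26.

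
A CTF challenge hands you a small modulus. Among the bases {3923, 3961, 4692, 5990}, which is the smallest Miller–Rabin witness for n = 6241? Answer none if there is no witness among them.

n − 1 = 6240 = 2^5 · 195, so s = 5 and d = 195.
Base 3923: x_0 = 3923^195 mod 6241 = 1. x_0 = 1, so 3923 is not a witness.
Base 3961: x_0 = 3961^195 mod 6241 = 4741. x_0 is neither 1 nor 6240, so continue squaring. x_1 = 4741^2 mod 6241 = 3240. x_2 = 3240^2 mod 6241 = 238. x_3 = 238^2 mod 6241 = 475. x_4 = 475^2 mod 6241 = 949. Reached i = s−1 = 4 without hitting −1: 3961 is a Miller–Rabin witness and 6241 is composite.
Base 4692: x_0 = 4692^195 mod 6241 = 1739. x_0 is neither 1 nor 6240, so continue squaring. x_1 = 1739^2 mod 6241 = 3477. x_2 = 3477^2 mod 6241 = 712. x_3 = 712^2 mod 6241 = 1423. x_4 = 1423^2 mod 6241 = 2845. Reached i = s−1 = 4 without hitting −1: 4692 is a Miller–Rabin witness and 6241 is composite.
Base 5990: x_0 = 5990^195 mod 6241 = 3951. x_0 is neither 1 nor 6240, so continue squaring. x_1 = 3951^2 mod 6241 = 1660. x_2 = 1660^2 mod 6241 = 3319. x_3 = 3319^2 mod 6241 = 396. x_4 = 396^2 mod 6241 = 791. Reached i = s−1 = 4 without hitting −1: 5990 is a Miller–Rabin witness and 6241 is composite.
The smallest witness among the given bases is 3961.

3961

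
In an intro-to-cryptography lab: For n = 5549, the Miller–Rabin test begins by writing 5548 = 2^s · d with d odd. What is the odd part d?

Halving: 5548 → 2774 → 1387; 1387 is odd.
So 5548 = 2^2 · 1387.

1387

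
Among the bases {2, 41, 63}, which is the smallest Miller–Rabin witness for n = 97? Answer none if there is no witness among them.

none

n − 1 = 96 = 2^5 · 3, so s = 5 and d = 3.
Base 2: x_0 = 2^3 mod 97 = 8. x_0 is neither 1 nor 96, so continue squaring. x_1 = 8^2 mod 97 = 64. x_2 = 64^2 mod 97 = 22. x_3 = 22^2 mod 97 = 96. x_3 ≡ −1, so 2 is not a witness.
Base 41: x_0 = 41^3 mod 97 = 51. x_0 is neither 1 nor 96, so continue squaring. x_1 = 51^2 mod 97 = 79. x_2 = 79^2 mod 97 = 33. x_3 = 33^2 mod 97 = 22. x_4 = 22^2 mod 97 = 96. x_4 ≡ −1, so 41 is not a witness.
Base 63: x_0 = 63^3 mod 97 = 78. x_0 is neither 1 nor 96, so continue squaring. x_1 = 78^2 mod 97 = 70. x_2 = 70^2 mod 97 = 50. x_3 = 50^2 mod 97 = 75. x_4 = 75^2 mod 97 = 96. x_4 ≡ −1, so 63 is not a witness.
No listed base is a witness for 97.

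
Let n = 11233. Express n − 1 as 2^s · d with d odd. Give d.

351

Halving: 11232 → 5616 → 2808 → 1404 → 702 → 351; 351 is odd.
So 11232 = 2^5 · 351.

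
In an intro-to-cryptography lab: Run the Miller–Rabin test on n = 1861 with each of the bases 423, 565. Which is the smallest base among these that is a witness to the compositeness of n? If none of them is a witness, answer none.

none

n − 1 = 1860 = 2^2 · 465, so s = 2 and d = 465.
Base 423: x_0 = 423^465 mod 1861 = 1860. x_0 = 1860 ≡ −1, so 423 is not a witness.
Base 565: x_0 = 565^465 mod 1861 = 1860. x_0 = 1860 ≡ −1, so 565 is not a witness.
No listed base is a witness for 1861.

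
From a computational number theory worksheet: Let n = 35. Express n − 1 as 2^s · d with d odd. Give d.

Halving: 34 → 17; 17 is odd.
So 34 = 2^1 · 17.

17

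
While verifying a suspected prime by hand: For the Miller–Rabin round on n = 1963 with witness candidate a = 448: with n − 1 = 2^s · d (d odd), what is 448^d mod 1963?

n − 1 = 1962 = 2^1 · 981, so s = 1 and d = 981.
Repeated squaring mod 1963: 448^1 ≡ 448, 448^2 ≡ 478, 448^4 ≡ 776, 448^8 ≡ 1498, 448^16 ≡ 295, 448^32 ≡ 653, 448^64 ≡ 438, 448^128 ≡ 1433, 448^256 ≡ 191, 448^512 ≡ 1147.
981 = 512 + 256 + 128 + 64 + 16 + 4 + 1, so 448^981 ≡ 1147·191·1433·438·295·776·448 ≡ 1136 (mod 1963).

1136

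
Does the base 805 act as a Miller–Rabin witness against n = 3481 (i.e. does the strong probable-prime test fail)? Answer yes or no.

no

n − 1 = 3480 = 2^3 · 435, so s = 3 and d = 435.
x_0 = 805^435 mod 3481 = 3480.
x_0 = 3480 ≡ −1, so 805 is not a witness.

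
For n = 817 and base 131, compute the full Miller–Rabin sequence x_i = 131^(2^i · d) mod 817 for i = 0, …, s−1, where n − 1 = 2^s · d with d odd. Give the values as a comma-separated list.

254, 790, 729, 391

n − 1 = 816 = 2^4 · 51, so s = 4 and d = 51.
x_0 = 131^51 mod 817 = 254.
x_1 = 254^2 mod 817 = 790.
x_2 = 790^2 mod 817 = 729.
x_3 = 729^2 mod 817 = 391.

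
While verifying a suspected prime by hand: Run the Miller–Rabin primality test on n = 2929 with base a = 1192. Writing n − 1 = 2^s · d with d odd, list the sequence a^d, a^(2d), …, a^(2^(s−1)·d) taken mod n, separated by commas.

2781, 1401, 371, 2907

n − 1 = 2928 = 2^4 · 183, so s = 4 and d = 183.
x_0 = 1192^183 mod 2929 = 2781.
x_1 = 2781^2 mod 2929 = 1401.
x_2 = 1401^2 mod 2929 = 371.
x_3 = 371^2 mod 2929 = 2907.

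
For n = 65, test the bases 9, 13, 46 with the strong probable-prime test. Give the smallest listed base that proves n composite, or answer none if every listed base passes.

9

n − 1 = 64 = 2^6 · 1, so s = 6 and d = 1.
Base 9: x_0 = 9^1 mod 65 = 9. x_0 is neither 1 nor 64, so continue squaring. x_1 = 9^2 mod 65 = 16. x_2 = 16^2 mod 65 = 61. x_3 = 61^2 mod 65 = 16. x_4 = 16^2 mod 65 = 61. x_5 = 61^2 mod 65 = 16. Reached i = s−1 = 5 without hitting −1: 9 is a Miller–Rabin witness and 65 is composite.
Base 13: x_0 = 13^1 mod 65 = 13. x_0 is neither 1 nor 64, so continue squaring. x_1 = 13^2 mod 65 = 39. x_2 = 39^2 mod 65 = 26. x_3 = 26^2 mod 65 = 26. x_4 = 26^2 mod 65 = 26. x_5 = 26^2 mod 65 = 26. Reached i = s−1 = 5 without hitting −1: 13 is a Miller–Rabin witness and 65 is composite.
Base 46: x_0 = 46^1 mod 65 = 46. x_0 is neither 1 nor 64, so continue squaring. x_1 = 46^2 mod 65 = 36. x_2 = 36^2 mod 65 = 61. x_3 = 61^2 mod 65 = 16. x_4 = 16^2 mod 65 = 61. x_5 = 61^2 mod 65 = 16. Reached i = s−1 = 5 without hitting −1: 46 is a Miller–Rabin witness and 65 is composite.
The smallest witness among the given bases is 9.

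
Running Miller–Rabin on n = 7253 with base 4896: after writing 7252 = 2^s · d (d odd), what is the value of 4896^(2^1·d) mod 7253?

n − 1 = 7252 = 2^2 · 1813, so s = 2 and d = 1813.
x_0 = 4896^1813 mod 7253 = 7252.
x_1 = 7252^2 mod 7253 = 1.

1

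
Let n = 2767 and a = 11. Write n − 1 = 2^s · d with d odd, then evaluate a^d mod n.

n − 1 = 2766 = 2^1 · 1383, so s = 1 and d = 1383.
11^1383 mod 2767 = 1.

1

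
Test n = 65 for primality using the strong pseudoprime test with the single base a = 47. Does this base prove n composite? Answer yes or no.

n − 1 = 64 = 2^6 · 1, so s = 6 and d = 1.
x_0 = 47^1 mod 65 = 47.
x_0 is neither 1 nor 64, so continue squaring.
x_1 = 47^2 mod 65 = 64.
x_1 ≡ −1, so 47 is not a witness.

no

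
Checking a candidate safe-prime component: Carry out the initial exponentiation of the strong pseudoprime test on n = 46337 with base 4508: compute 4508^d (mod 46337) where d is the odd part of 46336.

36717

n − 1 = 46336 = 2^8 · 181, so s = 8 and d = 181.
4508^181 mod 46337 = 36717.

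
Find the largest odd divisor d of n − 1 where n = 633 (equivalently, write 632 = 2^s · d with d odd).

79

Halving: 632 → 316 → 158 → 79; 79 is odd.
So 632 = 2^3 · 79.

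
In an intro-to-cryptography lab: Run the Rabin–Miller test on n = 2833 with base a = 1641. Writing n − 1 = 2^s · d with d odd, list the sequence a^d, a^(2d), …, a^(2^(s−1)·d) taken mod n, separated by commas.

2410, 450, 1357, 2832

n − 1 = 2832 = 2^4 · 177, so s = 4 and d = 177.
x_0 = 1641^177 mod 2833 = 2410.
x_1 = 2410^2 mod 2833 = 450.
x_2 = 450^2 mod 2833 = 1357.
x_3 = 1357^2 mod 2833 = 2832.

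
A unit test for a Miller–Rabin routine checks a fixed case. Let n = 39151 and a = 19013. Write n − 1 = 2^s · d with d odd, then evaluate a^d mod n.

26804

n − 1 = 39150 = 2^1 · 19575, so s = 1 and d = 19575.
19013^19575 mod 39151 = 26804.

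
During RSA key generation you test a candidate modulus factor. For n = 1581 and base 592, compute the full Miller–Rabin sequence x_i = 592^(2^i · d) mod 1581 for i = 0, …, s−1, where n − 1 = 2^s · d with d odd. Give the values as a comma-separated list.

367, 304

n − 1 = 1580 = 2^2 · 395, so s = 2 and d = 395.
x_0 = 592^395 mod 1581 = 367.
x_1 = 367^2 mod 1581 = 304.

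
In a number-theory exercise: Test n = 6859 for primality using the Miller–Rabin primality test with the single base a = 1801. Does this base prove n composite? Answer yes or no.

yes

n − 1 = 6858 = 2^1 · 3429, so s = 1 and d = 3429.
x_0 = 1801^3429 mod 6859 = 3191.
x_0 ∉ {1, 6858} and s = 1, so 1801 is a Miller–Rabin witness and 6859 is composite.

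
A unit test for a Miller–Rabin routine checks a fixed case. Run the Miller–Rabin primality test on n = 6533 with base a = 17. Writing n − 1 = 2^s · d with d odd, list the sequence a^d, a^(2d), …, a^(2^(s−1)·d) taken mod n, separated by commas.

n − 1 = 6532 = 2^2 · 1633, so s = 2 and d = 1633.
x_0 = 17^1633 mod 6533 = 236.
x_1 = 236^2 mod 6533 = 3432.

236, 3432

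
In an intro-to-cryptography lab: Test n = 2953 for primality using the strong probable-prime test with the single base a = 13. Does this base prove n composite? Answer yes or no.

no

n − 1 = 2952 = 2^3 · 369, so s = 3 and d = 369.
x_0 = 13^369 mod 2953 = 2497.
x_0 is neither 1 nor 2952, so continue squaring.
x_1 = 2497^2 mod 2953 = 1226.
x_2 = 1226^2 mod 2953 = 2952.
x_2 ≡ −1, so 13 is not a witness.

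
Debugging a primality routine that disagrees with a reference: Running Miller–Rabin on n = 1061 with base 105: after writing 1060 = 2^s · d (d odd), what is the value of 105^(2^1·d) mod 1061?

n − 1 = 1060 = 2^2 · 265, so s = 2 and d = 265.
Repeated squaring mod 1061: 105^1 ≡ 105, 105^2 ≡ 415, 105^4 ≡ 343, 105^8 ≡ 939, 105^16 ≡ 30, 105^32 ≡ 900, 105^64 ≡ 457, 105^128 ≡ 893, 105^256 ≡ 638.
265 = 256 + 8 + 1, so 105^265 ≡ 638·939·105 ≡ 103 (mod 1061).
x_0 = 103.
x_1 = 103^2 mod 1061 = 1060.

1060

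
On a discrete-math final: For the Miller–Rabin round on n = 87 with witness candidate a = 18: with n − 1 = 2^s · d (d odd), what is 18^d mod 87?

n − 1 = 86 = 2^1 · 43, so s = 1 and d = 43.
Repeated squaring mod 87: 18^1 ≡ 18, 18^2 ≡ 63, 18^4 ≡ 54, 18^8 ≡ 45, 18^16 ≡ 24, 18^32 ≡ 54.
43 = 32 + 8 + 2 + 1, so 18^43 ≡ 54·45·63·18 ≡ 69 (mod 87).

69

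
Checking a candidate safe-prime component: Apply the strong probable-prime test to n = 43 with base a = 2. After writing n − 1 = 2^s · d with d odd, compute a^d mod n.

n − 1 = 42 = 2^1 · 21, so s = 1 and d = 21.
Repeated squaring mod 43: 2^1 ≡ 2, 2^2 ≡ 4, 2^4 ≡ 16, 2^8 ≡ 41, 2^16 ≡ 4.
21 = 16 + 4 + 1, so 2^21 ≡ 4·16·2 ≡ 42 (mod 43).

42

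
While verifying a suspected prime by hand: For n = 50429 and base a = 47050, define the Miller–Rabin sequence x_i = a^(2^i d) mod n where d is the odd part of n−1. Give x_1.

n − 1 = 50428 = 2^2 · 12607, so s = 2 and d = 12607.
x_0 = 47050^12607 mod 50429 = 47398.
x_1 = 47398^2 mod 50429 = 8883.

8883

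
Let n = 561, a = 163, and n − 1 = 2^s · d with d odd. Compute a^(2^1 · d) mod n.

298

n − 1 = 560 = 2^4 · 35, so s = 4 and d = 35.
x_0 = 163^35 mod 561 = 133.
x_1 = 133^2 mod 561 = 298.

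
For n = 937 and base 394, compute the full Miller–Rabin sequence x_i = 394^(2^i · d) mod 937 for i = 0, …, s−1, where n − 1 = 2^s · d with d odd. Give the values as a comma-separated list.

923, 196, 936

n − 1 = 936 = 2^3 · 117, so s = 3 and d = 117.
x_0 = 394^117 mod 937 = 923.
x_1 = 923^2 mod 937 = 196.
x_2 = 196^2 mod 937 = 936.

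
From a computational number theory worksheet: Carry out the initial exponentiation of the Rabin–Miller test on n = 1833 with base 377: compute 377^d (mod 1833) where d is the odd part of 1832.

n − 1 = 1832 = 2^3 · 229, so s = 3 and d = 229.
377^229 mod 1833 = 377.

377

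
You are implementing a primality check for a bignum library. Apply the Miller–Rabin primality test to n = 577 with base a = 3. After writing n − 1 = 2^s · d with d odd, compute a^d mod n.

65

n − 1 = 576 = 2^6 · 9, so s = 6 and d = 9.
Repeated squaring mod 577: 3^1 ≡ 3, 3^2 ≡ 9, 3^4 ≡ 81, 3^8 ≡ 214.
9 = 8 + 1, so 3^9 ≡ 214·3 ≡ 65 (mod 577).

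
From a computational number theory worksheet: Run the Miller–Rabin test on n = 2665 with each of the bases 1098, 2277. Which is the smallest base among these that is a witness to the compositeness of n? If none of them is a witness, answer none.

n − 1 = 2664 = 2^3 · 333, so s = 3 and d = 333.
Base 1098: x_0 = 1098^333 mod 2665 = 278. x_0 is neither 1 nor 2664, so continue squaring. x_1 = 278^2 mod 2665 = 2664. x_1 ≡ −1, so 1098 is not a witness.
Base 2277: x_0 = 2277^333 mod 2665 = 2527. x_0 is neither 1 nor 2664, so continue squaring. x_1 = 2527^2 mod 2665 = 389. x_2 = 389^2 mod 2665 = 2081. Reached i = s−1 = 2 without hitting −1: 2277 is a Miller–Rabin witness and 2665 is composite.
The smallest witness among the given bases is 2277.

2277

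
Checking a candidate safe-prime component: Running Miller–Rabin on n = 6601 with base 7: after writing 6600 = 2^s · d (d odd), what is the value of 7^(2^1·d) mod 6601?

n − 1 = 6600 = 2^3 · 825, so s = 3 and d = 825.
x_0 = 7^825 mod 6601 = 413.
x_1 = 413^2 mod 6601 = 5544.

5544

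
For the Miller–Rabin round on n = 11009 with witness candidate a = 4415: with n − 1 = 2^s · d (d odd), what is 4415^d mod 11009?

2312

n − 1 = 11008 = 2^8 · 43, so s = 8 and d = 43.
4415^43 mod 11009 = 2312.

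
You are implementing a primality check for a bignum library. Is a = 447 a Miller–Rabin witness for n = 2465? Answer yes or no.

yes

n − 1 = 2464 = 2^5 · 77, so s = 5 and d = 77.
x_0 = 447^77 mod 2465 = 2332.
x_0 is neither 1 nor 2464, so continue squaring.
x_1 = 2332^2 mod 2465 = 434.
x_2 = 434^2 mod 2465 = 1016.
x_3 = 1016^2 mod 2465 = 1886.
x_4 = 1886^2 mod 2465 = 1.
x_4 = 1 but x_3 ≠ ±1, a nontrivial square root of 1 — 447 is a witness and 2465 is composite.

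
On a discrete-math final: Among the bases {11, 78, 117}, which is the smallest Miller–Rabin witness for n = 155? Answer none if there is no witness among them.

11

n − 1 = 154 = 2^1 · 77, so s = 1 and d = 77.
Base 11: x_0 = 11^77 mod 155 = 96. x_0 ∉ {1, 154} and s = 1, so 11 is a Miller–Rabin witness and 155 is composite.
Base 78: x_0 = 78^77 mod 155 = 8. x_0 ∉ {1, 154} and s = 1, so 78 is a Miller–Rabin witness and 155 is composite.
Base 117: x_0 = 117^77 mod 155 = 137. x_0 ∉ {1, 154} and s = 1, so 117 is a Miller–Rabin witness and 155 is composite.
The smallest witness among the given bases is 11.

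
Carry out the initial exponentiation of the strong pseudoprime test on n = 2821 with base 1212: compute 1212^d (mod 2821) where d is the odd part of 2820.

n − 1 = 2820 = 2^2 · 705, so s = 2 and d = 705.
By repeated squaring, 1212^705 ≡ 92 (mod 2821).

92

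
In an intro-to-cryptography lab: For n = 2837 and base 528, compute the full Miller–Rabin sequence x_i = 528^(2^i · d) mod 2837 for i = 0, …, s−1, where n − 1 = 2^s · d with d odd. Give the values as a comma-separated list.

n − 1 = 2836 = 2^2 · 709, so s = 2 and d = 709.
x_0 = 528^709 mod 2837 = 1.
x_1 = 1^2 mod 2837 = 1.

1, 1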